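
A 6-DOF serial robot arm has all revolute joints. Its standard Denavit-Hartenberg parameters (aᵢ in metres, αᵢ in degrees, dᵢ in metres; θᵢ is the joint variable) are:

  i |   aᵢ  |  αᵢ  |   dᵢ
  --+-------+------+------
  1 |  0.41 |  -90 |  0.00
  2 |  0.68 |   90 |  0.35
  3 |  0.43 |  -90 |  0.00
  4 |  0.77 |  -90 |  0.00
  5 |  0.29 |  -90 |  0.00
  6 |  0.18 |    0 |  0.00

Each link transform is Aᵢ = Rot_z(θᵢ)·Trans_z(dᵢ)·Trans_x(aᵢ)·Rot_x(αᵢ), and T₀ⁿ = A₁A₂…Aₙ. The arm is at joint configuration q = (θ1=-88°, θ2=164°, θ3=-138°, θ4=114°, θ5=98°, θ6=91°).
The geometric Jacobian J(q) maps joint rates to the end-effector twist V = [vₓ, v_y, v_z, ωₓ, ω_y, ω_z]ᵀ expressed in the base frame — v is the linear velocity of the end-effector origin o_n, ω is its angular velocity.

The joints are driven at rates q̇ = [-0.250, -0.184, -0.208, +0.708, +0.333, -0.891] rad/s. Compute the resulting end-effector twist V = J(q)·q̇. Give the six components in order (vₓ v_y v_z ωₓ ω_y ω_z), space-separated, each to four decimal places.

0.5159 0.2373 -0.3478 -0.2123 1.0847 0.3510

o_n = [0.3600, 0.0651, 0.6374]
J₁: ẑ×o_n = [-0.0651, 0.3600, 0.0000], ω = ẑ
J2: z=[0.9994, 0.0349, 0.0000] o=[0.0143, -0.4098, 0.0000] → [0.0222, -0.6370, 0.4625, 0.9994, 0.0349, 0.0000]
J3: z=[0.0096, -0.2755, -0.9613] o=[0.3413, 0.2557, -0.1874] → [-0.4105, -0.0259, 0.0033, 0.0096, -0.2755, -0.9613]
J4: z=[-0.7651, 0.6169, -0.1844] o=[0.0645, -0.0613, -0.0994] → [0.4778, 0.5092, -0.2790, -0.7651, 0.6169, -0.1844]
J5: z=[0.5920, 0.5615, -0.5781] o=[0.2593, 0.3634, 0.5127] → [-0.1024, -0.1320, -0.2332, 0.5920, 0.5615, -0.5781]
J6: z=[-0.3571, -0.4603, -0.8128] o=[0.4688, 0.1640, 0.5336] → [-0.1282, 0.1255, -0.0148, -0.3571, -0.4603, -0.8128]
V = J·q̇ = [0.5159, 0.2373, -0.3478, -0.2123, 1.0847, 0.3510]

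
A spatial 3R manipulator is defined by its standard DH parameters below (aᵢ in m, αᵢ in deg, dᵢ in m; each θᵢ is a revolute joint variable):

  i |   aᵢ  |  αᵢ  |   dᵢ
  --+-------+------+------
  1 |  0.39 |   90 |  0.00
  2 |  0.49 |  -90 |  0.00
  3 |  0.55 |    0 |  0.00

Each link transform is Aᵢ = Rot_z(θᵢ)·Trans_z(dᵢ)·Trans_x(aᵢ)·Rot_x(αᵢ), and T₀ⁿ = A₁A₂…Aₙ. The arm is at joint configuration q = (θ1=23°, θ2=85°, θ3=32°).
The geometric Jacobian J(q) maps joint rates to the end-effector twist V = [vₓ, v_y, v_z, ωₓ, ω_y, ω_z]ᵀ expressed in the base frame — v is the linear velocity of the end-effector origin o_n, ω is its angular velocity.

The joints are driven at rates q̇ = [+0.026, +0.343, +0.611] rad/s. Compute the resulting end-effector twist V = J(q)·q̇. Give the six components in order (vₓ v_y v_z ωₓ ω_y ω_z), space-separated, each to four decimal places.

o_n = [0.3218, 0.4532, 0.9528]
J₁: ẑ×o_n = [-0.4532, 0.3218, 0.0000], ω = ẑ
J2: z=[0.3907, -0.9205, 0.0000] o=[0.3590, 0.1524, 0.0000] → [-0.8770, -0.3723, 0.0834, 0.3907, -0.9205, 0.0000]
J3: z=[-0.9170, -0.3892, 0.0872] o=[0.3983, 0.1691, 0.4881] → [-0.2056, 0.4194, -0.2903, -0.9170, -0.3892, 0.0872]
V = J·q̇ = [-0.4383, 0.1369, -0.1488, -0.4263, -0.5536, 0.0793]

-0.4383 0.1369 -0.1488 -0.4263 -0.5536 0.0793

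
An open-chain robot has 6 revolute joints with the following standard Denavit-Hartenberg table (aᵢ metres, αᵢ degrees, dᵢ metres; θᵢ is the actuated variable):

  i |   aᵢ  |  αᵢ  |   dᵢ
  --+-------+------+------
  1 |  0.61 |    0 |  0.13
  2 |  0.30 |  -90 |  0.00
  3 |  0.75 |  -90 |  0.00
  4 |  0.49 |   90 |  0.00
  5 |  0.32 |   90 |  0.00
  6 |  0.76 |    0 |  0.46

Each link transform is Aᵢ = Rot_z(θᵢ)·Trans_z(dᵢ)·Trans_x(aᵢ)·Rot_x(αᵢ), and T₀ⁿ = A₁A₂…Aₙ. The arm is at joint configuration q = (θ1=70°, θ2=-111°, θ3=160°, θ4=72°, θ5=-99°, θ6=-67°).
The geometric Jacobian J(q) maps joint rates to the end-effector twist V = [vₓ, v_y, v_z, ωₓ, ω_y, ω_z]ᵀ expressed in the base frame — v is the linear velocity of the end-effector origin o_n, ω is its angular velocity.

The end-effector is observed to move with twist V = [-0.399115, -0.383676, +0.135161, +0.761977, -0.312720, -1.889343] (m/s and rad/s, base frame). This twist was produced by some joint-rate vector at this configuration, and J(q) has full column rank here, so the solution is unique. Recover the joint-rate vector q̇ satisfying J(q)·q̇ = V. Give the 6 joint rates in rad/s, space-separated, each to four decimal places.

-0.7830 -0.8050 0.2630 -0.5810 -0.5990 0.1980

o_n = [0.4232, 0.1769, -0.3975]
J₁: ẑ×o_n = [-0.1769, 0.4232, 0.0000], ω = ẑ
J2: z=[0.0000, 0.0000, 1.0000] o=[0.2086, 0.5732, 0.1300] → [0.3963, 0.2146, -0.0000, 0.0000, 0.0000, 1.0000]
J3: z=[0.6561, 0.7547, 0.0000] o=[0.4350, 0.3764, 0.1300] → [-0.3981, 0.3461, -0.1219, 0.6561, 0.7547, 0.0000]
J4: z=[-0.2581, 0.2244, 0.9397] o=[-0.0969, 0.8388, -0.1265] → [0.5611, 0.4187, 0.0541, -0.2581, 0.2244, 0.9397]
J5: z=[-0.4718, 0.8195, -0.3253] o=[-0.5100, 0.5804, -0.1783] → [-0.3109, -0.4070, -0.5744, -0.4718, 0.8195, -0.3253]
J6: z=[0.7923, 0.5559, 0.2514] o=[-0.3862, 0.5359, -0.4700] → [0.1305, 0.1460, -0.7343, 0.7923, 0.5559, 0.2514]
q̇ = J⁺·V = [-0.7830, -0.8050, 0.2630, -0.5810, -0.5990, 0.1980]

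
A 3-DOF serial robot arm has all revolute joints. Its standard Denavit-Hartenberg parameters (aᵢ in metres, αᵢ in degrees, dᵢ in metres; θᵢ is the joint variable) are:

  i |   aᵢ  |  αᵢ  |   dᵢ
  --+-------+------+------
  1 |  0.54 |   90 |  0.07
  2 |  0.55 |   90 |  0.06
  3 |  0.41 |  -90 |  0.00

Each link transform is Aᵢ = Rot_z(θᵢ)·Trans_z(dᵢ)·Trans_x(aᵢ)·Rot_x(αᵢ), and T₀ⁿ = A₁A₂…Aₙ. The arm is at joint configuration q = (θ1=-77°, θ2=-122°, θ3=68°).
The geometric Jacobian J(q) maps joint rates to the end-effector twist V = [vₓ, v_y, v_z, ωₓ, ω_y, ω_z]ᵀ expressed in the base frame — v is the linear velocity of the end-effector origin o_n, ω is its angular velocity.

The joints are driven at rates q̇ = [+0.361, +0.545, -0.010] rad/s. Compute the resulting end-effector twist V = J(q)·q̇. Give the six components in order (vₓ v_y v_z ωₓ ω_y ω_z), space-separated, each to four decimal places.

o_n = [-0.3913, -0.2619, -0.5267]
J₁: ẑ×o_n = [0.2619, -0.3913, 0.0000], ω = ẑ
J2: z=[-0.9744, -0.2250, 0.0000] o=[0.1215, -0.5262, 0.0700] → [0.1342, -0.5814, -0.3728, -0.9744, -0.2250, 0.0000]
J3: z=[-0.1908, 0.8263, 0.5299] o=[-0.0026, -0.2557, -0.3964] → [-0.1043, -0.2308, 0.3224, -0.1908, 0.8263, 0.5299]
V = J·q̇ = [0.1687, -0.4558, -0.2064, -0.5291, -0.1309, 0.3557]

0.1687 -0.4558 -0.2064 -0.5291 -0.1309 0.3557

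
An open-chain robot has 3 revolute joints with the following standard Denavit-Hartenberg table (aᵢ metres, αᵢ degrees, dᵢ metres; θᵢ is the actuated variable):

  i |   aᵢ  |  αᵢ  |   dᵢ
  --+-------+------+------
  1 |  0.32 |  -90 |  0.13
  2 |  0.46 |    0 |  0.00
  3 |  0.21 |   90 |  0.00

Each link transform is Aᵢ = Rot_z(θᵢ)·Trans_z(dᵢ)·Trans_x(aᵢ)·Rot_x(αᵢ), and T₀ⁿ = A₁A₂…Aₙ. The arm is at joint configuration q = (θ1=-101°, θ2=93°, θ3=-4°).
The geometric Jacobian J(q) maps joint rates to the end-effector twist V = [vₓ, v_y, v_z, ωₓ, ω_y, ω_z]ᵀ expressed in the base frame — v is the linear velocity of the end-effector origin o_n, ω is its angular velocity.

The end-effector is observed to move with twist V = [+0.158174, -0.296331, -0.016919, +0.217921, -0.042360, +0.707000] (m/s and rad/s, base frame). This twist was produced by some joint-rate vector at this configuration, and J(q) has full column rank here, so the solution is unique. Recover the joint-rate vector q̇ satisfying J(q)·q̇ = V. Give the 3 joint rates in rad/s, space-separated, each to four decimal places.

o_n = [-0.0572, -0.2941, -0.5393]
J₁: ẑ×o_n = [0.2941, -0.0572, 0.0000], ω = ẑ
J2: z=[0.9816, -0.1908, 0.0000] o=[-0.0611, -0.3141, 0.1300] → [0.1277, 0.6570, 0.0204, 0.9816, -0.1908, 0.0000]
J3: z=[0.9816, -0.1908, 0.0000] o=[-0.0565, -0.2905, -0.3294] → [0.0401, 0.2061, -0.0037, 0.9816, -0.1908, 0.0000]
q̇ = J⁺·V = [0.7070, -0.6690, 0.8910]

0.7070 -0.6690 0.8910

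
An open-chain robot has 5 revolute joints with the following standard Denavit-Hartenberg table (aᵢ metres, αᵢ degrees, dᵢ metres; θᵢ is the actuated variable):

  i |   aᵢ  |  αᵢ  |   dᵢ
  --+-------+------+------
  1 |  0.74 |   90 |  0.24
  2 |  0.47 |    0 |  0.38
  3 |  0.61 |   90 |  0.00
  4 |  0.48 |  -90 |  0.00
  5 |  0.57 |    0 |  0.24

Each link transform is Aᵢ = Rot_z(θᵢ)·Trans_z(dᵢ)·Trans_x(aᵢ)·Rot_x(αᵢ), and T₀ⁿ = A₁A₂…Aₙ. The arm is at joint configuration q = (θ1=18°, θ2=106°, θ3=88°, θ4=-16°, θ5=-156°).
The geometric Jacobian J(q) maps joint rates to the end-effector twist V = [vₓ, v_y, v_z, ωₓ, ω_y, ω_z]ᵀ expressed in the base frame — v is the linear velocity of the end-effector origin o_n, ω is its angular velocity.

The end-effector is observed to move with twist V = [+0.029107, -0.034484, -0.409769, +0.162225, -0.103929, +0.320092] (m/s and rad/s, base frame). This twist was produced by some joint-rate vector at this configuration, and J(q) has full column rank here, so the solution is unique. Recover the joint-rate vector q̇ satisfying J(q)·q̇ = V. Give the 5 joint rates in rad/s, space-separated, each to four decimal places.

o_n = [0.1316, -0.6112, 0.7626]
J₁: ẑ×o_n = [0.6112, 0.1316, -0.0000], ω = ẑ
J2: z=[0.3090, -0.9511, 0.0000] o=[0.7038, 0.2287, 0.2400] → [-0.4971, -0.1615, -0.8037, 0.3090, -0.9511, 0.0000]
J3: z=[0.3090, -0.9511, 0.0000] o=[0.6980, -0.1728, 0.6918] → [-0.0674, -0.0219, -0.6742, 0.3090, -0.9511, 0.0000]
J4: z=[-0.2301, -0.0748, 0.9703] o=[0.1351, -0.3557, 0.5442] → [0.2316, 0.0469, 0.0585, -0.2301, -0.0748, 0.9703]
J5: z=[0.0427, -0.9969, -0.0667] o=[-0.3316, -0.3682, 0.4326] → [-0.3452, -0.0450, 0.4513, 0.0427, -0.9969, -0.0667]
q̇ = J⁺·V = [0.6050, 0.7220, -0.4000, -0.3060, -0.1800]

0.6050 0.7220 -0.4000 -0.3060 -0.1800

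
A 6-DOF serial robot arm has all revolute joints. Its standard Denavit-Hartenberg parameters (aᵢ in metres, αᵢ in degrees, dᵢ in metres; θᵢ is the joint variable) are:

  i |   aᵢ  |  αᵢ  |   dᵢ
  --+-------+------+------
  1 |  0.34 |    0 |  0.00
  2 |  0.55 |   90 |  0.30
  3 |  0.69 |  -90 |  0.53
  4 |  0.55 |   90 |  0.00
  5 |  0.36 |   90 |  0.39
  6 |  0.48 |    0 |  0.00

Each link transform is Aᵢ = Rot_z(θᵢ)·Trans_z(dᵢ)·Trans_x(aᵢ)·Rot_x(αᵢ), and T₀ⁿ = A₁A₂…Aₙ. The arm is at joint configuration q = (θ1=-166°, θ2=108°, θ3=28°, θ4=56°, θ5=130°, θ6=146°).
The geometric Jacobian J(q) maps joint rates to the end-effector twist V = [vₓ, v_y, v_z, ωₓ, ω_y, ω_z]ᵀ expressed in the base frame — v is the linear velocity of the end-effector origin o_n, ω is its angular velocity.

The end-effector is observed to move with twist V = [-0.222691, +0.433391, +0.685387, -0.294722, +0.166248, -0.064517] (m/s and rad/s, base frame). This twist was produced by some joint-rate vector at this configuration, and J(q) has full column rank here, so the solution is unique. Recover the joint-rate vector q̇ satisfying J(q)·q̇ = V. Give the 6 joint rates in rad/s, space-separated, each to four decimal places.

-0.2470 0.2410 0.5440 -0.0420 -0.4540 0.2020

o_n = [0.3394, -1.9498, 1.0053]
J₁: ẑ×o_n = [1.9498, 0.3394, -0.0000], ω = ẑ
J2: z=[0.0000, 0.0000, 1.0000] o=[-0.3299, -0.0823, 0.0000] → [1.8675, 0.6693, -0.0000, 0.0000, 0.0000, 1.0000]
J3: z=[-0.8480, -0.5299, 0.0000] o=[-0.0384, -0.5487, 0.3000] → [-0.3738, 0.5982, 1.3884, -0.8480, -0.5299, 0.0000]
J4: z=[-0.2488, 0.3981, 0.8829] o=[-0.1651, -1.3462, 0.6239] → [0.6848, 0.5403, -0.0507, -0.2488, 0.3981, 0.8829]
J5: z=[-0.0863, -0.9171, 0.3892] o=[0.3655, -1.3349, 0.7683] → [0.0220, 0.0103, 0.0292, -0.0863, -0.9171, 0.3892]
J6: z=[0.5791, 0.2717, 0.7687] o=[0.0400, -1.5875, 1.1029] → [0.2519, 0.2866, -0.2911, 0.5791, 0.2717, 0.7687]
q̇ = J⁺·V = [-0.2470, 0.2410, 0.5440, -0.0420, -0.4540, 0.2020]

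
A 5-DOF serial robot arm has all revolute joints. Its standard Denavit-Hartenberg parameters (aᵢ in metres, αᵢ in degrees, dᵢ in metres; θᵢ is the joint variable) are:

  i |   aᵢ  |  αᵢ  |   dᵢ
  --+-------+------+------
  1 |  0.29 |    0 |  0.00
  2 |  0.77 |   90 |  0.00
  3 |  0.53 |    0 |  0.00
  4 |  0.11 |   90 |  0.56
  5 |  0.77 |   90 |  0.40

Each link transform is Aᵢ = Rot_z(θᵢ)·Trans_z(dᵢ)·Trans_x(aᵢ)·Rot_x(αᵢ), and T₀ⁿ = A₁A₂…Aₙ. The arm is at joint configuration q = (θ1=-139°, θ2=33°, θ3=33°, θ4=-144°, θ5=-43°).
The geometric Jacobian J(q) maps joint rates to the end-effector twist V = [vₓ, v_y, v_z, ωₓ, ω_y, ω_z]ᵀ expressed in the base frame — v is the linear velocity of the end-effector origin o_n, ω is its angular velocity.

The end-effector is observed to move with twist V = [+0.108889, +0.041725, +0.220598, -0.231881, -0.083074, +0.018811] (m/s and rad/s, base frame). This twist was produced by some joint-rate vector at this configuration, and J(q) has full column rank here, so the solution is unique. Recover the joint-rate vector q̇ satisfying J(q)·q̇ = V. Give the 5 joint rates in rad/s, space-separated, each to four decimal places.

-0.1560 0.2300 0.6030 -0.4030 -0.1540

o_n = [-0.4177, -0.7572, -0.1964]
J₁: ẑ×o_n = [0.7572, -0.4177, 0.0000], ω = ẑ
J2: z=[0.0000, 0.0000, 1.0000] o=[-0.2189, -0.1903, 0.0000] → [0.5670, -0.1988, 0.0000, 0.0000, 0.0000, 1.0000]
J3: z=[-0.9613, 0.2756, 0.0000] o=[-0.4311, -0.9304, 0.0000] → [-0.0541, -0.1888, -0.1702, -0.9613, 0.2756, 0.0000]
J4: z=[-0.9613, 0.2756, 0.0000] o=[-0.5536, -1.3577, 0.2887] → [-0.1337, -0.4663, -0.6147, -0.9613, 0.2756, 0.0000]
J5: z=[0.2573, 0.8974, 0.3584] o=[-1.0811, -1.1655, 0.1860] → [-0.4895, 0.3361, -0.4903, 0.2573, 0.8974, 0.3584]
q̇ = J⁺·V = [-0.1560, 0.2300, 0.6030, -0.4030, -0.1540]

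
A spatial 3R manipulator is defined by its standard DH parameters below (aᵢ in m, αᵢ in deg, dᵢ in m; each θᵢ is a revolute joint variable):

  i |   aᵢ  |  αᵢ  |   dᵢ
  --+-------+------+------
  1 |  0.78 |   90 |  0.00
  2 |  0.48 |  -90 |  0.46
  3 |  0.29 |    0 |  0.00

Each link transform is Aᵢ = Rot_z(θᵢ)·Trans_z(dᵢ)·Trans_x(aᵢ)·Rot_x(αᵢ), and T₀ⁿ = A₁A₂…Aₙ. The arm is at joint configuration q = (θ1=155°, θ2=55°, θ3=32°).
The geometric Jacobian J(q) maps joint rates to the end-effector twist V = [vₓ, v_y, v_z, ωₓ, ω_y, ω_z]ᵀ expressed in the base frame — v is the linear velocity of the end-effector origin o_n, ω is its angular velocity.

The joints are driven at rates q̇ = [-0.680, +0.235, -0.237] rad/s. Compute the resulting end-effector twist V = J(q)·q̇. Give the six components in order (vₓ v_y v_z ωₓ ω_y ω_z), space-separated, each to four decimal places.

0.6649 0.6519 0.1277 -0.0766 0.2950 -0.8159

o_n = [-0.9548, 0.7832, 0.5947]
J₁: ẑ×o_n = [-0.7832, -0.9548, 0.0000], ω = ẑ
J2: z=[0.4226, 0.9063, 0.0000] o=[-0.7069, 0.3296, 0.0000] → [0.5389, -0.2513, 0.4164, 0.4226, 0.9063, 0.0000]
J3: z=[0.7424, -0.3462, 0.5736] o=[-0.7620, 0.8629, 0.3932] → [-0.0240, -0.2601, -0.1259, 0.7424, -0.3462, 0.5736]
V = J·q̇ = [0.6649, 0.6519, 0.1277, -0.0766, 0.2950, -0.8159]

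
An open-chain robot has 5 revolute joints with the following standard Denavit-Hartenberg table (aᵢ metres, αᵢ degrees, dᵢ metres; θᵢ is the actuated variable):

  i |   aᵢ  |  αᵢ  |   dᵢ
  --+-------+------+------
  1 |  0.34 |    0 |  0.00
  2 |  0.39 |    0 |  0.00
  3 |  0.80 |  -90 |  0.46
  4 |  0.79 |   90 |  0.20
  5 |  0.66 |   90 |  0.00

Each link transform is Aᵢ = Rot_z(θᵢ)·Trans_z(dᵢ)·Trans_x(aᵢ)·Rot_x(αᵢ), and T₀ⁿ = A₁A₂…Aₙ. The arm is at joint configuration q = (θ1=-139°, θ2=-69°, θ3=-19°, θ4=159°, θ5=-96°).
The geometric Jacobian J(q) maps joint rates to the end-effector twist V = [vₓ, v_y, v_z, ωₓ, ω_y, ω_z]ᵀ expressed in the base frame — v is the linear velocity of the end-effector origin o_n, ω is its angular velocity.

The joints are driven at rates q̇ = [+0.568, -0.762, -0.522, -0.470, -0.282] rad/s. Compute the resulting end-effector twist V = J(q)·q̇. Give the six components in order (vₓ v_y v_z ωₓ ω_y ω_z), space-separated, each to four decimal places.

0.2366 -0.0540 -0.2500 0.4127 0.2466 -0.4527

o_n = [-0.3537, 0.3641, 0.2016]
J₁: ẑ×o_n = [-0.3641, -0.3537, 0.0000], ω = ẑ
J2: z=[0.0000, 0.0000, 1.0000] o=[-0.2566, -0.2231, 0.0000] → [-0.5871, -0.0971, 0.0000, 0.0000, 0.0000, 1.0000]
J3: z=[0.0000, 0.0000, 1.0000] o=[-0.6010, -0.0400, 0.0000] → [-0.4040, 0.2472, 0.0000, 0.0000, 0.0000, 1.0000]
J4: z=[-0.7314, -0.6820, 0.0000] o=[-1.1465, 0.5451, 0.4600] → [0.1762, -0.1890, 0.6731, -0.7314, -0.6820, 0.0000]
J5: z=[-0.2444, 0.2621, -0.9336] o=[-0.7898, -0.1307, 0.1769] → [0.4684, -0.4011, -0.2352, -0.2444, 0.2621, -0.9336]
V = J·q̇ = [0.2366, -0.0540, -0.2500, 0.4127, 0.2466, -0.4527]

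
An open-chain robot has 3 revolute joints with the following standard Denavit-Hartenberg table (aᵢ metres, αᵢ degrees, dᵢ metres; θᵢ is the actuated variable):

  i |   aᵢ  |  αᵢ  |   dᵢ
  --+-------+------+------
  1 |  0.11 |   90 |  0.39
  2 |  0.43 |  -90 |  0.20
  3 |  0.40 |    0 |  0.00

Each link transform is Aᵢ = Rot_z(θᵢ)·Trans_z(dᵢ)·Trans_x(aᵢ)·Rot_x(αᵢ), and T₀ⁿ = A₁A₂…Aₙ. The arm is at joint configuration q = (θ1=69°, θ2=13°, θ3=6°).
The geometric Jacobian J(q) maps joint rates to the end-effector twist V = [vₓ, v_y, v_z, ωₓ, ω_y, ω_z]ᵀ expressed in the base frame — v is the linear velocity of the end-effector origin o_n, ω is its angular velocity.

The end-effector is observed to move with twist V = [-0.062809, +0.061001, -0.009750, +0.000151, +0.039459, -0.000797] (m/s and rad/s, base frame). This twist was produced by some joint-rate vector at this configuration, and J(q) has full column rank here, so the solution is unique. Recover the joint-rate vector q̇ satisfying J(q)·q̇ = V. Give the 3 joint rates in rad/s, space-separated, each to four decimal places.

0.1590 -0.0140 -0.1640

o_n = [0.4762, 0.7990, 0.5762]
J₁: ẑ×o_n = [-0.7990, 0.4762, 0.0000], ω = ẑ
J2: z=[0.9336, -0.3584, 0.0000] o=[0.0394, 0.1027, 0.3900] → [-0.0667, -0.1738, 0.8066, 0.9336, -0.3584, 0.0000]
J3: z=[-0.0806, -0.2100, 0.9744] o=[0.3763, 0.4222, 0.4867] → [-0.3860, 0.1045, -0.0094, -0.0806, -0.2100, 0.9744]
q̇ = J⁺·V = [0.1590, -0.0140, -0.1640]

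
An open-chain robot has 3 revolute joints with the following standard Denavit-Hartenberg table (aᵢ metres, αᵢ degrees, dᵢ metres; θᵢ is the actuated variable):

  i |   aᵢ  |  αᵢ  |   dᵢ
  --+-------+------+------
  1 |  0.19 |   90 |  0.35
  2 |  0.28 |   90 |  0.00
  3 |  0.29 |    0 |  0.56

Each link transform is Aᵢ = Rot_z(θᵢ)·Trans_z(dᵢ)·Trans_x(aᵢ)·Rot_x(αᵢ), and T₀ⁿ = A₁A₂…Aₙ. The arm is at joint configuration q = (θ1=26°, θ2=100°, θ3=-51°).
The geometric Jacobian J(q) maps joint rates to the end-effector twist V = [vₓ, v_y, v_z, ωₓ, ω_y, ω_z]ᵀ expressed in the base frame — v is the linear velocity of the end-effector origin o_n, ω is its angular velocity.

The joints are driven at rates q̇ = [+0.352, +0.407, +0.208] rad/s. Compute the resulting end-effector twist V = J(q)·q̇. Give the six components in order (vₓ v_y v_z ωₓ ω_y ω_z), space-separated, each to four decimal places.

o_n = [0.4955, 0.4924, 0.9027]
J₁: ẑ×o_n = [-0.4924, 0.4955, 0.0000], ω = ẑ
J2: z=[0.4384, -0.8988, 0.0000] o=[0.1708, 0.0833, 0.3500] → [-0.4968, -0.2423, 0.4712, 0.4384, -0.8988, 0.0000]
J3: z=[0.8851, 0.4317, 0.1736] o=[0.1271, 0.0620, 0.6257] → [0.0448, -0.1812, 0.2219, 0.8851, 0.4317, 0.1736]
V = J·q̇ = [-0.3662, 0.0381, 0.2379, 0.3625, -0.2760, 0.3881]

-0.3662 0.0381 0.2379 0.3625 -0.2760 0.3881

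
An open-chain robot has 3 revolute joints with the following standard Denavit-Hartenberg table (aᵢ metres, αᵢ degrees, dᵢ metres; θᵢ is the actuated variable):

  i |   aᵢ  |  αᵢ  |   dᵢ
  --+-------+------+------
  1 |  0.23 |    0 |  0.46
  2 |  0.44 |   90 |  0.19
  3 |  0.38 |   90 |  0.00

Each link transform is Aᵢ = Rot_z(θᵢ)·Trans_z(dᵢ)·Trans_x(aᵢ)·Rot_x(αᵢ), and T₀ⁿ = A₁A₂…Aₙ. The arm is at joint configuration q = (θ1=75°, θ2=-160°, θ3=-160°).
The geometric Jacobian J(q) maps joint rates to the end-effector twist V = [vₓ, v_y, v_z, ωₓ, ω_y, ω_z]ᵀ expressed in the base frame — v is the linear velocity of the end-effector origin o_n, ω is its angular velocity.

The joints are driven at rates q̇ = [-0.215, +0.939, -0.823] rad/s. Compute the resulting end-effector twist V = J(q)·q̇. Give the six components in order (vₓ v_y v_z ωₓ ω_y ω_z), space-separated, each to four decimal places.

0.0982 0.0990 0.2939 0.8199 0.0717 0.7240

o_n = [0.0668, 0.1396, 0.5200]
J₁: ẑ×o_n = [-0.1396, 0.0668, 0.0000], ω = ẑ
J2: z=[0.0000, 0.0000, 1.0000] o=[0.0595, 0.2222, 0.4600] → [0.0826, 0.0072, -0.0000, 0.0000, 0.0000, 1.0000]
J3: z=[-0.9962, -0.0872, 0.0000] o=[0.0979, -0.2162, 0.6500] → [0.0113, -0.1295, -0.3571, -0.9962, -0.0872, 0.0000]
V = J·q̇ = [0.0982, 0.0990, 0.2939, 0.8199, 0.0717, 0.7240]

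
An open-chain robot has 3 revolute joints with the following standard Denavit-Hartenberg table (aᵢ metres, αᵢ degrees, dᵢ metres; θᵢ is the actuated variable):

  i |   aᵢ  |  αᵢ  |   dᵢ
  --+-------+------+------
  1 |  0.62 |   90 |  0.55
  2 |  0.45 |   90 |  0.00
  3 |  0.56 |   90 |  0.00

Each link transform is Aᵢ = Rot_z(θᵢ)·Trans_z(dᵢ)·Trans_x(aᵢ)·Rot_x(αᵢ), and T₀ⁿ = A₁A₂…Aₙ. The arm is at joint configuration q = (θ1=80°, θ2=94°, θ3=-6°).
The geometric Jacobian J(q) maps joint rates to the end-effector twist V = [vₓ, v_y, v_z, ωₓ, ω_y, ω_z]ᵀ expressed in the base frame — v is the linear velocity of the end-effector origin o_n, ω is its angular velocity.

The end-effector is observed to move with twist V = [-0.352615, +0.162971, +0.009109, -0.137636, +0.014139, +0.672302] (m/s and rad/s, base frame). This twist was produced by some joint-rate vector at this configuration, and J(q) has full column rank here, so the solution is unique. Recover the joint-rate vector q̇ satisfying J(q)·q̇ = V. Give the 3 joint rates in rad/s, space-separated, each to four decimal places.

0.6730 -0.1380 -0.0100

o_n = [0.0378, 0.5516, 1.5545]
J₁: ẑ×o_n = [-0.5516, 0.0378, 0.0000], ω = ẑ
J2: z=[0.9848, -0.1736, 0.0000] o=[0.1077, 0.6106, 0.5500] → [-0.1744, -0.9892, -0.0702, 0.9848, -0.1736, 0.0000]
J3: z=[0.1732, 0.9824, 0.0698] o=[0.1022, 0.5797, 0.9989] → [0.5478, -0.1007, 0.0584, 0.1732, 0.9824, 0.0698]
q̇ = J⁺·V = [0.6730, -0.1380, -0.0100]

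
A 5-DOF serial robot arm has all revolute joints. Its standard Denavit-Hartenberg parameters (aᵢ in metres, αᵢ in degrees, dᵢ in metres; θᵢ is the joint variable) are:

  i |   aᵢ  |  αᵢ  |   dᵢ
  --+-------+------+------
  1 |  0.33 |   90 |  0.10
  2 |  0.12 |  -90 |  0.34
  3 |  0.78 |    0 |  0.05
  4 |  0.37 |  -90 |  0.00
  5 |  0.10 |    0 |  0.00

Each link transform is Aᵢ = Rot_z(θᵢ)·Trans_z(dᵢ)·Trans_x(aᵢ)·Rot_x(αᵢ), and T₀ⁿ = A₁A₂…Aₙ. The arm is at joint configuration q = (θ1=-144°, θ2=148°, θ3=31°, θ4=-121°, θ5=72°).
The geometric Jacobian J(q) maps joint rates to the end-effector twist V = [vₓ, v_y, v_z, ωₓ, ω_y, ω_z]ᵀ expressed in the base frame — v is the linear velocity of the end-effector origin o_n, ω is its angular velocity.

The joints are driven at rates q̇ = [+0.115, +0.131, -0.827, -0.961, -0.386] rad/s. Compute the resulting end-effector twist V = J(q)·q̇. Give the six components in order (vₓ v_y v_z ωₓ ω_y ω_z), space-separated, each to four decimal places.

o_n = [0.0554, 0.4595, 0.5561]
J₁: ẑ×o_n = [-0.4595, 0.0554, 0.0000], ω = ẑ
J2: z=[-0.5878, 0.8090, 0.0000] o=[-0.2670, -0.1940, 0.1000] → [0.3690, 0.2681, -0.6449, -0.5878, 0.8090, 0.0000]
J3: z=[0.4287, 0.3115, -0.8480] o=[-0.3845, 0.1409, 0.1636] → [0.3924, -0.5413, -0.0004, 0.4287, 0.3115, -0.8480]
J4: z=[0.4287, 0.3115, -0.8480] o=[0.3318, 0.1648, 0.4755] → [0.2751, 0.1998, 0.2124, 0.4287, 0.3115, -0.8480]
J5: z=[0.6861, 0.4985, 0.5299] o=[0.1143, 0.4641, 0.4755] → [0.0427, -0.0866, 0.0262, 0.6861, 0.4985, 0.5299]
V = J·q̇ = [-0.6098, 0.3305, -0.2984, -1.1084, -0.6434, 1.4268]

-0.6098 0.3305 -0.2984 -1.1084 -0.6434 1.4268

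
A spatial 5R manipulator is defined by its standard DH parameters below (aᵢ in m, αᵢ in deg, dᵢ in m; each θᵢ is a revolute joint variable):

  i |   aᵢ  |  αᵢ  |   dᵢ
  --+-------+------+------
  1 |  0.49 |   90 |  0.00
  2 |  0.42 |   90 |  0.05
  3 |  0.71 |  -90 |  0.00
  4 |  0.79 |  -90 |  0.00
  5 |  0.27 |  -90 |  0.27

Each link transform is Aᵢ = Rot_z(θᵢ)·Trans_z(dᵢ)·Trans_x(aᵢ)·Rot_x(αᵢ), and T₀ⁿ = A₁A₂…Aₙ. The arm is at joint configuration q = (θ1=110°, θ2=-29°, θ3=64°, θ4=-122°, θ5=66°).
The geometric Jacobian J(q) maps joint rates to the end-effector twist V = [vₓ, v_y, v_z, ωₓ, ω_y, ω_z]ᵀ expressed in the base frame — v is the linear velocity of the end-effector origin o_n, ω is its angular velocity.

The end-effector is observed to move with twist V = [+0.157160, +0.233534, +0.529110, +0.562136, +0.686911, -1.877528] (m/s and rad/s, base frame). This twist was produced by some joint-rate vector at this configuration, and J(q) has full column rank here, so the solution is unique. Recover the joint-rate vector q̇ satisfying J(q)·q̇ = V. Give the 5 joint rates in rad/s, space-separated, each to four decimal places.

o_n = [0.0658, 0.8637, -1.2019]
J₁: ẑ×o_n = [-0.8637, 0.0658, 0.0000], ω = ẑ
J2: z=[0.9397, 0.3420, 0.0000] o=[-0.1676, 0.4604, 0.0000] → [-0.4111, 1.1294, 0.2991, 0.9397, 0.3420, 0.0000]
J3: z=[0.1658, -0.4556, -0.8746] o=[-0.2462, 0.8227, -0.2036] → [0.4906, -0.1074, 0.1490, 0.1658, -0.4556, -0.8746]
J4: z=[0.6808, -0.5888, 0.4357] o=[0.2603, 1.2968, -0.3545] → [0.6876, 0.4921, -0.4094, 0.6808, -0.5888, 0.4357]
J5: z=[0.6929, 0.3248, -0.6437] o=[0.0727, 0.7121, -0.8515] → [-0.0162, 0.2472, 0.1073, 0.6929, 0.3248, -0.6437]
q̇ = J⁺·V = [-0.7530, 0.3770, 0.2890, -0.6770, 0.8960]

-0.7530 0.3770 0.2890 -0.6770 0.8960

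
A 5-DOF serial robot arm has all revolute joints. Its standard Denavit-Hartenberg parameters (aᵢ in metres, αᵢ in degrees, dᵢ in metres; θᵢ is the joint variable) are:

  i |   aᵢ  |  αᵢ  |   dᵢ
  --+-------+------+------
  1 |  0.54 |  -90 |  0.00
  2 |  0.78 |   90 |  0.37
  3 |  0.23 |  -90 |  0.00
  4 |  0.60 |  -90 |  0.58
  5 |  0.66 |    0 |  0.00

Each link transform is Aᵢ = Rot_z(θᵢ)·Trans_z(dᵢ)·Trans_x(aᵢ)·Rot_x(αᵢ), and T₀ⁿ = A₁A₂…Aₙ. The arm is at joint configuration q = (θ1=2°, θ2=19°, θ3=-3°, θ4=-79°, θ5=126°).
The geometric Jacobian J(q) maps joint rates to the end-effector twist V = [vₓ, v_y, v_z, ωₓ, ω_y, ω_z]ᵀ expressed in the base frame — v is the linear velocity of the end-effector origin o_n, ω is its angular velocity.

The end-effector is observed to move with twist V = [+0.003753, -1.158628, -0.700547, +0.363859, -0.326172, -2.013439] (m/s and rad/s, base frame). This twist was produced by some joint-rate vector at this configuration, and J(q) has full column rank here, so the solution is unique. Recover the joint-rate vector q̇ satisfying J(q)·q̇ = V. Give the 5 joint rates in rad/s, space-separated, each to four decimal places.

-0.7650 0.3680 -0.9150 -0.6670 0.7900

o_n = [1.5879, 0.4575, -0.1458]
J₁: ẑ×o_n = [-0.4575, 1.5879, 0.0000], ω = ẑ
J2: z=[-0.0349, 0.9994, 0.0000] o=[0.5397, 0.0188, 0.0000] → [-0.1457, -0.0051, -1.0629, -0.0349, 0.9994, 0.0000]
J3: z=[0.3254, 0.0114, 0.9455] o=[1.2638, 0.4144, -0.2539] → [-0.0396, 0.2713, 0.0104, 0.3254, 0.0114, 0.9455]
J4: z=[0.0146, 0.9997, -0.0170] o=[1.4813, 0.4099, -0.3287] → [0.1836, -0.0045, -0.1059, 0.0146, 0.9997, -0.0170]
J5: z=[0.8660, -0.0212, -0.4996] o=[1.7896, 0.9942, 0.1811] → [-0.2612, 0.3839, -0.4691, 0.8660, -0.0212, -0.4996]
q̇ = J⁺·V = [-0.7650, 0.3680, -0.9150, -0.6670, 0.7900]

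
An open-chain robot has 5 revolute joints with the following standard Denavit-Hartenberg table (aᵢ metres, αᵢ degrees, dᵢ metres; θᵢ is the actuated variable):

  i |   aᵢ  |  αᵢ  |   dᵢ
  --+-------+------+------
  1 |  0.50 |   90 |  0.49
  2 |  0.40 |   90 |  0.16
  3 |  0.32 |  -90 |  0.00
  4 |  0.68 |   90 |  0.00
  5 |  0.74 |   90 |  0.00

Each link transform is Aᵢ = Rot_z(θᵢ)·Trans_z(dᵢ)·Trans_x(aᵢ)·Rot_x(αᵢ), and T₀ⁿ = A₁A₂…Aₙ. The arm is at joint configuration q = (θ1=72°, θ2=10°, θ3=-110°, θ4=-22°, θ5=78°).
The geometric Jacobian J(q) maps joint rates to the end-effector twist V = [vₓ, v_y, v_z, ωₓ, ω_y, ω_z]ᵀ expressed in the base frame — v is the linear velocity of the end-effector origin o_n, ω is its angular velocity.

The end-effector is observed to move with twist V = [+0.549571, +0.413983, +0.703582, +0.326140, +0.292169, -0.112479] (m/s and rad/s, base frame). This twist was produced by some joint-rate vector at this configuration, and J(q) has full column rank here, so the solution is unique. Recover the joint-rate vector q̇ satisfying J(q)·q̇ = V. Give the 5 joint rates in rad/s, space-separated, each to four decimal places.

o_n = [-0.6740, 1.5331, 0.3050]
J₁: ẑ×o_n = [-1.5331, -0.6740, 0.0000], ω = ẑ
J2: z=[0.9511, -0.3090, 0.0000] o=[0.1545, 0.4755, 0.4900] → [0.0572, 0.1759, 0.7498, 0.9511, -0.3090, 0.0000]
J3: z=[0.0537, 0.1651, -0.9848] o=[0.4284, 0.8007, 0.5595] → [0.6793, 1.0993, 0.2214, 0.0537, 0.1651, -0.9848]
J4: z=[-0.0393, 0.9858, 0.1632] o=[0.1091, 0.7911, 0.5405] → [-0.3532, -0.1370, 0.7428, -0.0393, 0.9858, 0.1632]
J5: z=[0.4235, 0.1643, -0.8908] o=[-0.5063, 0.8143, 0.2521] → [0.6490, 0.1270, 0.3320, 0.4235, 0.1643, -0.8908]
q̇ = J⁺·V = [-0.7060, 0.6080, -0.0190, 0.5800, -0.5390]

-0.7060 0.6080 -0.0190 0.5800 -0.5390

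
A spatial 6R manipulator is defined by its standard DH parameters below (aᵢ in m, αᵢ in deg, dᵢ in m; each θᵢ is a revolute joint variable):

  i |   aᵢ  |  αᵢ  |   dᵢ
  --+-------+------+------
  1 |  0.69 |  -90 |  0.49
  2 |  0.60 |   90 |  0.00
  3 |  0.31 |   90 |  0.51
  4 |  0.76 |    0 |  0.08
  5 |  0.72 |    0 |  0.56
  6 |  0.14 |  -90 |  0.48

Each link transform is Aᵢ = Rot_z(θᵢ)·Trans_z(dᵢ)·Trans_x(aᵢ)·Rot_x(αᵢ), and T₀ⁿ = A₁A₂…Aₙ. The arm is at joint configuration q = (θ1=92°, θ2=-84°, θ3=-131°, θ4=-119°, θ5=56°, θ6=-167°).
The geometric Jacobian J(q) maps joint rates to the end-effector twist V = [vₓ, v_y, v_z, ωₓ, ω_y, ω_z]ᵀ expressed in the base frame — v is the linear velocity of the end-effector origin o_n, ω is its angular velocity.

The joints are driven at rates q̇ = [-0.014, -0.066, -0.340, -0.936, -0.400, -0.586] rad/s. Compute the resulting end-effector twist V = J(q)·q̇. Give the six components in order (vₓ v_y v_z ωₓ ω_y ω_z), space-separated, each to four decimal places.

o_n = [-0.6464, 1.3156, 0.0576]
J₁: ẑ×o_n = [-1.3156, -0.6464, 0.0000], ω = ẑ
J2: z=[-0.9994, -0.0349, 0.0000] o=[-0.0241, 0.6896, 0.4900] → [0.0151, -0.4321, -0.6473, -0.9994, -0.0349, 0.0000]
J3: z=[0.0347, -0.9939, 0.1045] o=[-0.0263, 0.7523, 1.0867] → [0.9639, -0.0291, -0.5968, 0.0347, -0.9939, 0.1045]
J4: z=[-0.6529, -0.1017, -0.7506] o=[0.2260, 0.2323, 0.9378] → [0.9026, 0.0802, -0.7961, -0.6529, -0.1017, -0.7506]
J5: z=[-0.6529, -0.1017, -0.7506] o=[-0.1281, 0.9004, 1.0486] → [0.4125, -0.2580, -0.3238, -0.6529, -0.1017, -0.7506]
J6: z=[-0.6529, -0.1017, -0.7506] o=[-0.2687, 1.4672, 0.3480] → [-0.0843, 0.0940, 0.0606, -0.6529, -0.1017, -0.7506]
V = J·q̇ = [-1.2708, 0.0205, 1.0848, 1.3090, 0.5358, 1.3931]

-1.2708 0.0205 1.0848 1.3090 0.5358 1.3931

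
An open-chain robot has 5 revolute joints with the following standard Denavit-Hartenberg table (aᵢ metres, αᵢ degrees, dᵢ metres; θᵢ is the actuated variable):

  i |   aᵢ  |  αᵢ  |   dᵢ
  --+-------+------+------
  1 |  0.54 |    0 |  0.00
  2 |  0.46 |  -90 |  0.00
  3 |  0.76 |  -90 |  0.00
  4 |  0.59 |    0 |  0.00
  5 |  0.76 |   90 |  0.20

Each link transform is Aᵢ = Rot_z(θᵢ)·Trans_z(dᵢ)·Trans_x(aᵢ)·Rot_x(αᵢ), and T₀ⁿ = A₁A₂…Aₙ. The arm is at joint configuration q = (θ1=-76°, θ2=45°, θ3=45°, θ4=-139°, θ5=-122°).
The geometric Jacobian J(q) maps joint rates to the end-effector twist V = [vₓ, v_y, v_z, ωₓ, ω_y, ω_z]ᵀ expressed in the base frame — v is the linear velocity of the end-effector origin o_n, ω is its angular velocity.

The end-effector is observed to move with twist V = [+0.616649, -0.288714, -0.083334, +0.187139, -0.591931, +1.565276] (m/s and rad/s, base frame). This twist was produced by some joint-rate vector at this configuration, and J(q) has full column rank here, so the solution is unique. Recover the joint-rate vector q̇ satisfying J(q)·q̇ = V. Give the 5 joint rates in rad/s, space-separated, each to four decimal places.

0.2100 0.8900 -0.4110 -0.9760 0.3180

o_n = [0.3352, -1.0710, -0.2799]
J₁: ẑ×o_n = [1.0710, 0.3352, -0.0000], ω = ẑ
J2: z=[0.0000, 0.0000, 1.0000] o=[0.1306, -0.5240, 0.0000] → [0.5470, 0.2045, -0.0000, 0.0000, 0.0000, 1.0000]
J3: z=[0.5150, 0.8572, 0.0000] o=[0.5249, -0.7609, 0.0000] → [-0.2399, 0.1442, 0.0029, 0.5150, 0.8572, 0.0000]
J4: z=[-0.6061, 0.3642, -0.7071] o=[0.9856, -1.0377, -0.5374] → [0.0702, 0.6160, 0.2571, -0.6061, 0.3642, -0.7071]
J5: z=[-0.6061, 0.3642, -0.7071] o=[0.9150, -0.5437, -0.2225] → [-0.3937, 0.3753, 0.5308, -0.6061, 0.3642, -0.7071]
q̇ = J⁺·V = [0.2100, 0.8900, -0.4110, -0.9760, 0.3180]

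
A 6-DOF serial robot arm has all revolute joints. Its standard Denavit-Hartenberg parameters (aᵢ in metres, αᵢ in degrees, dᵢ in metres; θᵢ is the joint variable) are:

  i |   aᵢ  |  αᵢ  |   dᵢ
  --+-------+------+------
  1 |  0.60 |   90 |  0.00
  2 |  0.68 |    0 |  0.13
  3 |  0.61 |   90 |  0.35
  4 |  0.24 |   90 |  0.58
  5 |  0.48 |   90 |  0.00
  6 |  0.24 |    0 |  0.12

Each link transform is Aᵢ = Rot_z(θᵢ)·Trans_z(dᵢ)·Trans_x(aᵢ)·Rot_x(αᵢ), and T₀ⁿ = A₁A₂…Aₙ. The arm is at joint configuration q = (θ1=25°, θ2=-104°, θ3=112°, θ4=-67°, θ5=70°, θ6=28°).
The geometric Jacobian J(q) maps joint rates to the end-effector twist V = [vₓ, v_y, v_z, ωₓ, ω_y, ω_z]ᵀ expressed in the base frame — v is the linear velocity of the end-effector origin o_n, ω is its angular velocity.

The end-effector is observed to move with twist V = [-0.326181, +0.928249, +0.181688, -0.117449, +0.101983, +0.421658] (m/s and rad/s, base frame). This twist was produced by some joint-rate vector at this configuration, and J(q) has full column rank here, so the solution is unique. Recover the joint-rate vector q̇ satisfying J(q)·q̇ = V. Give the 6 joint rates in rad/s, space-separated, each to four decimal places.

0.8790 -0.3130 0.4900 0.5330 0.2410 0.2600

o_n = [1.1607, 0.6588, -1.7349]
J₁: ẑ×o_n = [-0.6588, 1.1607, 0.0000], ω = ẑ
J2: z=[0.4226, -0.9063, 0.0000] o=[0.5438, 0.2536, 0.0000] → [1.5723, 0.7332, 0.7304, 0.4226, -0.9063, 0.0000]
J3: z=[0.4226, -0.9063, 0.0000] o=[0.4496, 0.0662, -0.6598] → [0.9743, 0.4543, 0.8949, 0.4226, -0.9063, 0.0000]
J4: z=[0.1261, 0.0588, -0.9903] o=[1.1450, 0.0043, -0.5749] → [0.5799, 0.1308, 0.0816, 0.1261, 0.0588, -0.9903]
J5: z=[-0.9913, -0.0311, -0.1281] o=[1.2090, 0.2779, -1.1362] → [0.0674, -0.5872, -0.3791, -0.9913, -0.0311, -0.1281]
J6: z=[-0.0792, 0.9175, 0.3898] o=[1.2596, 0.4682, -1.5739] → [-0.2219, -0.0513, 0.0756, -0.0792, 0.9175, 0.3898]
q̇ = J⁺·V = [0.8790, -0.3130, 0.4900, 0.5330, 0.2410, 0.2600]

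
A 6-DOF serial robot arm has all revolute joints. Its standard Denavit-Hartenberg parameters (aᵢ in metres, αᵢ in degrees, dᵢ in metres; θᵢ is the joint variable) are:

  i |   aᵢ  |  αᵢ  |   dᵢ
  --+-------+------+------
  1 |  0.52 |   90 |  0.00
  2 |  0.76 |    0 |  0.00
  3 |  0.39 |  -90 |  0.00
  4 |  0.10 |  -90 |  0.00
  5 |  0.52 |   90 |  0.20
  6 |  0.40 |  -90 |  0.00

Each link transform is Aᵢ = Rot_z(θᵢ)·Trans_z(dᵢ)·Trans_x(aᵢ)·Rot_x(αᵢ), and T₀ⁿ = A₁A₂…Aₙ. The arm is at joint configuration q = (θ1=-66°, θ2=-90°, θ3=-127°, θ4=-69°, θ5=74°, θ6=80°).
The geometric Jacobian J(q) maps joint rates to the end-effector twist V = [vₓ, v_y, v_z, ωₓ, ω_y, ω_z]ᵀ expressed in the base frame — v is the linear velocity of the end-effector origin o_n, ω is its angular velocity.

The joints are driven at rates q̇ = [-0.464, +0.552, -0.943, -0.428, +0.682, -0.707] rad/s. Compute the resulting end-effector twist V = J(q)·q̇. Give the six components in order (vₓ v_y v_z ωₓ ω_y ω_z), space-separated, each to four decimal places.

o_n = [-0.0166, -0.0420, 0.3175]
J₁: ẑ×o_n = [0.0420, -0.0166, 0.0000], ω = ẑ
J2: z=[-0.9135, -0.4067, 0.0000] o=[0.2115, -0.4750, 0.0000] → [-0.1292, 0.2901, -0.4884, -0.9135, -0.4067, 0.0000]
J3: z=[-0.9135, -0.4067, 0.0000] o=[0.2115, -0.4750, -0.7600] → [-0.4383, 0.9844, -0.4884, -0.9135, -0.4067, 0.0000]
J4: z=[-0.2448, 0.5498, -0.7986] o=[0.0848, -0.1905, -0.5253] → [0.5820, 0.2873, 0.0194, -0.2448, 0.5498, -0.7986]
J5: z=[0.0241, 0.8269, 0.5618] o=[-0.0121, -0.2023, -0.5037] → [0.5890, -0.0223, 0.0076, 0.0241, 0.8269, 0.5618]
J6: z=[-0.9992, 0.0379, -0.0128] o=[-0.0239, -0.3287, 0.0388] → [0.0142, 0.2785, -0.2868, -0.9992, 0.0379, -0.0128]
V = J·q̇ = [0.4651, -1.0955, 0.3906, 1.1849, 0.4609, 0.2701]

0.4651 -1.0955 0.3906 1.1849 0.4609 0.2701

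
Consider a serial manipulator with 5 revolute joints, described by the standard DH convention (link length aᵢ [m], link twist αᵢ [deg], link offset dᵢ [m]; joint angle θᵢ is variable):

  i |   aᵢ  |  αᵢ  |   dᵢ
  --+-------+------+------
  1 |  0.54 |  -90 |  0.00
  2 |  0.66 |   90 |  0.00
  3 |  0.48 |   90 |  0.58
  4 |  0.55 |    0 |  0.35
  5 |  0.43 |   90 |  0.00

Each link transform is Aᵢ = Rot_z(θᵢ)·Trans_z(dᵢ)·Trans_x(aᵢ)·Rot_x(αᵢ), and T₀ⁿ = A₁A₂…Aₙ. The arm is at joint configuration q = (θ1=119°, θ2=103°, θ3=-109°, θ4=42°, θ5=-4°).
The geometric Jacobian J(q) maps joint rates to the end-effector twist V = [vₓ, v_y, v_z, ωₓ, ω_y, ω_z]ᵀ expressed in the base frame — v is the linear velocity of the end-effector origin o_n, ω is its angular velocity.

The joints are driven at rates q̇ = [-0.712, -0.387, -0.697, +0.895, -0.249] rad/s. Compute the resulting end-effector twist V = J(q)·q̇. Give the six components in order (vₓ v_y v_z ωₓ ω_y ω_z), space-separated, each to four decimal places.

o_n = [0.0731, 2.0272, -0.2040]
J₁: ẑ×o_n = [-2.0272, 0.0731, 0.0000], ω = ẑ
J2: z=[-0.8746, -0.4848, 0.0000] o=[-0.2618, 0.4723, 0.0000] → [0.0989, -0.1784, -1.1976, -0.8746, -0.4848, 0.0000]
J3: z=[-0.4724, 0.8522, -0.2250] o=[-0.1898, 0.3424, -0.6431] → [0.7531, 0.1483, -1.0199, -0.4724, 0.8522, -0.2250]
J4: z=[-0.3879, 0.0282, 0.9213] o=[-0.0839, 1.0875, -0.6213] → [-0.8539, 0.3065, -0.3689, -0.3879, 0.0282, 0.9213]
J5: z=[-0.3879, 0.0282, 0.9213] o=[-0.0700, 1.6245, -0.2520] → [-0.3696, 0.1505, -0.1602, -0.3879, 0.0282, 0.9213]
V = J·q̇ = [0.2079, 0.1505, 0.8841, 0.4172, -0.3882, 0.0399]

0.2079 0.1505 0.8841 0.4172 -0.3882 0.0399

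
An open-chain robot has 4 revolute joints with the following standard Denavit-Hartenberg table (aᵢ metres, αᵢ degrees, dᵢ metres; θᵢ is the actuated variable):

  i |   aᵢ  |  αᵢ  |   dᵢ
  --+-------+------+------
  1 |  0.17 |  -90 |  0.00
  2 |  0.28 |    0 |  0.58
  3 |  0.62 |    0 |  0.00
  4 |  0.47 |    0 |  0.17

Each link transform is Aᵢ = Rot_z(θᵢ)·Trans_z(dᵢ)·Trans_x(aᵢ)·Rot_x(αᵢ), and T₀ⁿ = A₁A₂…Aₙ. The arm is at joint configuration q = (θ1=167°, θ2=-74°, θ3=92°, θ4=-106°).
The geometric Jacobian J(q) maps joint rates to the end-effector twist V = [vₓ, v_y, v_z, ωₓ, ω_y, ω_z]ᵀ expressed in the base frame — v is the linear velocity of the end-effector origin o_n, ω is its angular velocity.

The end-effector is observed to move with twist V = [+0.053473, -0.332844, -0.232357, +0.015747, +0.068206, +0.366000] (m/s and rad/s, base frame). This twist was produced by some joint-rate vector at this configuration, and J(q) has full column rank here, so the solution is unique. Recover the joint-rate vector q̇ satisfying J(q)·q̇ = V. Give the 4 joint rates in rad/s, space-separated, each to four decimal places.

o_n = [-1.0001, -0.5388, 0.5473]
J₁: ẑ×o_n = [0.5388, -1.0001, 0.0000], ω = ẑ
J2: z=[-0.2250, -0.9744, 0.0000] o=[-0.1656, 0.0382, 0.0000] → [-0.5332, 0.1231, -0.6832, -0.2250, -0.9744, 0.0000]
J3: z=[-0.2250, -0.9744, 0.0000] o=[-0.3713, -0.5095, 0.2692] → [-0.2710, 0.0626, -0.6061, -0.2250, -0.9744, 0.0000]
J4: z=[-0.2250, -0.9744, 0.0000] o=[-0.9459, -0.3769, 0.0776] → [-0.4577, 0.1057, -0.0164, -0.2250, -0.9744, 0.0000]
q̇ = J⁺·V = [0.3660, 0.8710, -0.5890, -0.3520]

0.3660 0.8710 -0.5890 -0.3520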